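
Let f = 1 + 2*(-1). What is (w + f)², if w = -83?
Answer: 7056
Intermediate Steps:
f = -1 (f = 1 - 2 = -1)
(w + f)² = (-83 - 1)² = (-84)² = 7056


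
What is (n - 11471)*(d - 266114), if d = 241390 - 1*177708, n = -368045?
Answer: 76826182912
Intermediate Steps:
d = 63682 (d = 241390 - 177708 = 63682)
(n - 11471)*(d - 266114) = (-368045 - 11471)*(63682 - 266114) = -379516*(-202432) = 76826182912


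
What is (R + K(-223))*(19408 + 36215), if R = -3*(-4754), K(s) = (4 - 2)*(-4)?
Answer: 792850242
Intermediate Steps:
K(s) = -8 (K(s) = 2*(-4) = -8)
R = 14262
(R + K(-223))*(19408 + 36215) = (14262 - 8)*(19408 + 36215) = 14254*55623 = 792850242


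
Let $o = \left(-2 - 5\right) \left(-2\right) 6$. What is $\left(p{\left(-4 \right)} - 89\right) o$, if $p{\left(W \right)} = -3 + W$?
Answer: $-8064$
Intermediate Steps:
$o = 84$ ($o = \left(-2 - 5\right) \left(-2\right) 6 = \left(-7\right) \left(-2\right) 6 = 14 \cdot 6 = 84$)
$\left(p{\left(-4 \right)} - 89\right) o = \left(\left(-3 - 4\right) - 89\right) 84 = \left(-7 - 89\right) 84 = \left(-96\right) 84 = -8064$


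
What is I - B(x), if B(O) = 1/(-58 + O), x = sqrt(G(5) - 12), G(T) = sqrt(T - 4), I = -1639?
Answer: -5531567/3375 + I*sqrt(11)/3375 ≈ -1639.0 + 0.0009827*I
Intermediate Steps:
G(T) = sqrt(-4 + T)
x = I*sqrt(11) (x = sqrt(sqrt(-4 + 5) - 12) = sqrt(sqrt(1) - 12) = sqrt(1 - 12) = sqrt(-11) = I*sqrt(11) ≈ 3.3166*I)
I - B(x) = -1639 - 1/(-58 + I*sqrt(11))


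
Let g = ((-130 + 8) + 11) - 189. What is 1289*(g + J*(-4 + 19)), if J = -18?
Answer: -734730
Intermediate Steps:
g = -300 (g = (-122 + 11) - 189 = -111 - 189 = -300)
1289*(g + J*(-4 + 19)) = 1289*(-300 - 18*(-4 + 19)) = 1289*(-300 - 18*15) = 1289*(-300 - 270) = 1289*(-570) = -734730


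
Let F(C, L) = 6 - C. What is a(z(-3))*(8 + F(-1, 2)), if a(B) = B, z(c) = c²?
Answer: 135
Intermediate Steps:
a(z(-3))*(8 + F(-1, 2)) = (-3)²*(8 + (6 - 1*(-1))) = 9*(8 + (6 + 1)) = 9*(8 + 7) = 9*15 = 135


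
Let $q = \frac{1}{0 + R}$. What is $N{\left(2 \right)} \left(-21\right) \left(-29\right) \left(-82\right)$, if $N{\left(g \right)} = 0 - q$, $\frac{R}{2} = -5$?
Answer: $- \frac{24969}{5} \approx -4993.8$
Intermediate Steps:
$R = -10$ ($R = 2 \left(-5\right) = -10$)
$q = - \frac{1}{10}$ ($q = \frac{1}{0 - 10} = \frac{1}{-10} = - \frac{1}{10} \approx -0.1$)
$N{\left(g \right)} = \frac{1}{10}$ ($N{\left(g \right)} = 0 - - \frac{1}{10} = 0 + \frac{1}{10} = \frac{1}{10}$)
$N{\left(2 \right)} \left(-21\right) \left(-29\right) \left(-82\right) = \frac{1}{10} \left(-21\right) \left(-29\right) \left(-82\right) = \left(- \frac{21}{10}\right) \left(-29\right) \left(-82\right) = \frac{609}{10} \left(-82\right) = - \frac{24969}{5}$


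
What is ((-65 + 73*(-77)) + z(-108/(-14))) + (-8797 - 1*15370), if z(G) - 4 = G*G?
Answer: -1459685/49 ≈ -29790.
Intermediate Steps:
z(G) = 4 + G**2 (z(G) = 4 + G*G = 4 + G**2)
((-65 + 73*(-77)) + z(-108/(-14))) + (-8797 - 1*15370) = ((-65 + 73*(-77)) + (4 + (-108/(-14))**2)) + (-8797 - 1*15370) = ((-65 - 5621) + (4 + (-108*(-1/14))**2)) + (-8797 - 15370) = (-5686 + (4 + (54/7)**2)) - 24167 = (-5686 + (4 + 2916/49)) - 24167 = (-5686 + 3112/49) - 24167 = -275502/49 - 24167 = -1459685/49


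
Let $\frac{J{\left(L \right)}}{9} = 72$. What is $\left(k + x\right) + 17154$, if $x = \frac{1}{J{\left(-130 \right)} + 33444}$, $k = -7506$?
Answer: $\frac{328919617}{34092} \approx 9648.0$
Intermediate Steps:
$J{\left(L \right)} = 648$ ($J{\left(L \right)} = 9 \cdot 72 = 648$)
$x = \frac{1}{34092}$ ($x = \frac{1}{648 + 33444} = \frac{1}{34092} \approx 2.9332 \cdot 10^{-5}$)
$\left(k + x\right) + 17154 = \left(-7506 + \frac{1}{34092}\right) + 17154 = - \frac{255894551}{34092} + 17154 = \frac{328919617}{34092}$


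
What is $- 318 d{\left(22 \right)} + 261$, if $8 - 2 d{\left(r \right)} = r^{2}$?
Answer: $75945$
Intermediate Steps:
$d{\left(r \right)} = 4 - \frac{r^{2}}{2}$
$- 318 d{\left(22 \right)} + 261 = - 318 \left(4 - \frac{22^{2}}{2}\right) + 261 = - 318 \left(4 - 242\right) + 261 = \left(-318\right) \left(-238\right) + 261 = 75684 + 261 = 75945$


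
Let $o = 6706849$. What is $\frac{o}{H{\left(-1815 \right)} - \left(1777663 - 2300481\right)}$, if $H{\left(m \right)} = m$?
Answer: $\frac{6706849}{521003} \approx 12.873$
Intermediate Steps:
$\frac{o}{H{\left(-1815 \right)} - \left(1777663 - 2300481\right)} = \frac{6706849}{-1815 - \left(1777663 - 2300481\right)} = \frac{6706849}{-1815 - -522818} = \frac{6706849}{-1815 + 522818} = \frac{6706849}{521003}$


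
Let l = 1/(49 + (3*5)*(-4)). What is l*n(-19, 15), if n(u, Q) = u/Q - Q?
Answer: 244/165 ≈ 1.4788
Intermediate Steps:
n(u, Q) = -Q + u/Q
l = -1/11 (l = 1/(49 + 15*(-4)) = 1/(49 - 60) = 1/(-11) = -1/11 ≈ -0.090909)
l*n(-19, 15) = -(-1*15 - 19/15)/11 = -(-15 - 19*1/15)/11 = -(-15 - 19/15)/11 = -1/11*(-244/15) = 244/165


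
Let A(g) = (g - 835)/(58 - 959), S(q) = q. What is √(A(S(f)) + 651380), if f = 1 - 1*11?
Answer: 5*√21151667869/901 ≈ 807.08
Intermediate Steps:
f = -10 (f = 1 - 11 = -10)
A(g) = 835/901 - g/901 (A(g) = (-835 + g)/(-901) = (-835 + g)*(-1/901) = 835/901 - g/901)
√(A(S(f)) + 651380) = √((835/901 - 1/901*(-10)) + 651380) = √((835/901 + 10/901) + 651380) = √(845/901 + 651380) = √(586894225/901) = 5*√21151667869/901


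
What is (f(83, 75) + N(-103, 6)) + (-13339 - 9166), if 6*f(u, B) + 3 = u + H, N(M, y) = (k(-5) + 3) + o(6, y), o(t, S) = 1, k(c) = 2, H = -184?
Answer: -67549/3 ≈ -22516.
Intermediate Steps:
N(M, y) = 6 (N(M, y) = (2 + 3) + 1 = 5 + 1 = 6)
f(u, B) = -187/6 + u/6 (f(u, B) = -½ + (u - 184)/6 = -½ + (-184 + u)/6 = -½ + (-92/3 + u/6) = -187/6 + u/6)
(f(83, 75) + N(-103, 6)) + (-13339 - 9166) = ((-187/6 + (⅙)*83) + 6) + (-13339 - 9166) = ((-187/6 + 83/6) + 6) - 22505 = (-52/3 + 6) - 22505 = -34/3 - 22505 = -67549/3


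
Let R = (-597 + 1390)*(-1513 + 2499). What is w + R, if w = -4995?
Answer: 776903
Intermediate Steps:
R = 781898 (R = 793*986 = 781898)
w + R = -4995 + 781898 = 776903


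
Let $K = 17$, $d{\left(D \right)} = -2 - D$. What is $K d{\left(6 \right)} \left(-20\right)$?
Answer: $2720$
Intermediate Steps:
$K d{\left(6 \right)} \left(-20\right) = 17 \left(-2 - 6\right) \left(-20\right) = 17 \left(-8\right) \left(-20\right) = \left(-136\right) \left(-20\right) = 2720$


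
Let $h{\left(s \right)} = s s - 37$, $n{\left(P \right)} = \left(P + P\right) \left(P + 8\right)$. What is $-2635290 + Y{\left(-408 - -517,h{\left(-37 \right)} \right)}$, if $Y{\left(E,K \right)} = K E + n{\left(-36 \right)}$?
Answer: $-2488086$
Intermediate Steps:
$n{\left(P \right)} = 2 P \left(8 + P\right)$
$h{\left(s \right)} = -37 + s^{2}$ ($h{\left(s \right)} = s^{2} - 37 = -37 + s^{2}$)
$Y{\left(E,K \right)} = 2016 + E K$ ($Y{\left(E,K \right)} = K E + 2 \left(-36\right) \left(8 - 36\right) = E K + 2 \left(-36\right) \left(-28\right) = E K + 2016 = 2016 + E K$)
$-2635290 + Y{\left(-408 - -517,h{\left(-37 \right)} \right)} = -2635290 + \left(2016 + \left(-408 - -517\right) \left(-37 + \left(-37\right)^{2}\right)\right) = -2635290 + \left(2016 + \left(-408 + 517\right) \left(-37 + 1369\right)\right) = -2635290 + \left(2016 + 109 \cdot 1332\right) = -2635290 + \left(2016 + 145188\right) = -2635290 + 147204 = -2488086$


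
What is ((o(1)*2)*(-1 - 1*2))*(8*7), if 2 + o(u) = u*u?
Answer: 336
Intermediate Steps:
o(u) = -2 + u² (o(u) = -2 + u*u = -2 + u²)
((o(1)*2)*(-1 - 1*2))*(8*7) = (((-2 + 1²)*2)*(-1 - 1*2))*(8*7) = (((-2 + 1)*2)*(-1 - 2))*56 = (-1*2*(-3))*56 = -2*(-3)*56 = 6*56 = 336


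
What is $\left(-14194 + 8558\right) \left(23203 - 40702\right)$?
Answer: $98624364$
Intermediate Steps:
$\left(-14194 + 8558\right) \left(23203 - 40702\right) = \left(-5636\right) \left(-17499\right) = 98624364$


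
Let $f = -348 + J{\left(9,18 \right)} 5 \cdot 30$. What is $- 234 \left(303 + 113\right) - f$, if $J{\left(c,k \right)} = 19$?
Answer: $-99846$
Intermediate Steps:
$f = 2502$ ($f = -348 + 19 \cdot 5 \cdot 30 = -348 + 19 \cdot 150 = -348 + 2850 = 2502$)
$- 234 \left(303 + 113\right) - f = - 234 \left(303 + 113\right) - 2502 = \left(-234\right) 416 - 2502 = -97344 - 2502 = -99846$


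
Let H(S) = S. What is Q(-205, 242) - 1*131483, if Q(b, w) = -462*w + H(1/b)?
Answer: -49873836/205 ≈ -2.4329e+5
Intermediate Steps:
Q(b, w) = 1/b - 462*w (Q(b, w) = -462*w + 1/b = 1/b - 462*w)
Q(-205, 242) - 1*131483 = (1/(-205) - 462*242) - 1*131483 = (-1/205 - 111804) - 131483 = -22919821/205 - 131483 = -49873836/205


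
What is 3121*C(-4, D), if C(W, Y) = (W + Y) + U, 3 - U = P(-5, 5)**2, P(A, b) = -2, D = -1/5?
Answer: -81146/5 ≈ -16229.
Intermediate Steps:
D = -1/5 (D = -1*1/5 = -1/5 ≈ -0.20000)
U = -1 (U = 3 - 1*(-2)**2 = 3 - 1*4 = 3 - 4 = -1)
C(W, Y) = -1 + W + Y (C(W, Y) = (W + Y) - 1 = -1 + W + Y)
3121*C(-4, D) = 3121*(-1 - 4 - 1/5) = 3121*(-26/5) = -81146/5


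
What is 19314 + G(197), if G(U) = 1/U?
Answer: 3804859/197 ≈ 19314.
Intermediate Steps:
19314 + G(197) = 19314 + 1/197 = 3804859/197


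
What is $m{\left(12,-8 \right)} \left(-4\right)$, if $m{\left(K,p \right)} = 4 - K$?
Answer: $32$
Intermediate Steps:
$m{\left(12,-8 \right)} \left(-4\right) = \left(4 - 12\right) \left(-4\right) = \left(-8\right) \left(-4\right) = 32$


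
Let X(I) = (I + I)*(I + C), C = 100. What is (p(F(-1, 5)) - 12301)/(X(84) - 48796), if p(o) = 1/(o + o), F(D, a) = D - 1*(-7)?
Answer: 8683/12624 ≈ 0.68782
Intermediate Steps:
F(D, a) = 7 + D (F(D, a) = D + 7 = 7 + D)
X(I) = 2*I*(100 + I) (X(I) = (I + I)*(I + 100) = (2*I)*(100 + I) = 2*I*(100 + I))
p(o) = 1/(2*o)
(p(F(-1, 5)) - 12301)/(X(84) - 48796) = (1/(2*(7 - 1)) - 12301)/(2*84*(100 + 84) - 48796) = ((1/2)/6 - 12301)/(2*84*184 - 48796) = ((1/2)*(1/6) - 12301)/(30912 - 48796) = (1/12 - 12301)/(-17884) = -147611/12*(-1/17884) = 8683/12624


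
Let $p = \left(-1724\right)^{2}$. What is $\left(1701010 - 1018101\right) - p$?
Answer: $-2289267$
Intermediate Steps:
$p = 2972176$
$\left(1701010 - 1018101\right) - p = \left(1701010 - 1018101\right) - 2972176 = 682909 - 2972176 = -2289267$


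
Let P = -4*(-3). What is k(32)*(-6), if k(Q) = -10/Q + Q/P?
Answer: -113/8 ≈ -14.125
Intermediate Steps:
P = 12
k(Q) = -10/Q + Q/12
k(32)*(-6) = (-10/32 + (1/12)*32)*(-6) = (-10*1/32 + 8/3)*(-6) = (-5/16 + 8/3)*(-6) = (113/48)*(-6) = -113/8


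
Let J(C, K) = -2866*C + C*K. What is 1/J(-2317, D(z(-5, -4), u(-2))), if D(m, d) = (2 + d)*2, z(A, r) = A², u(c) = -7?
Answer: 1/6663692 ≈ 1.5007e-7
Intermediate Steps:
D(m, d) = 4 + 2*d
1/J(-2317, D(z(-5, -4), u(-2))) = 1/(-2317*(-2866 + (4 + 2*(-7)))) = 1/(-2317*(-2866 + (4 - 14))) = 1/(-2317*(-2866 - 10)) = 1/(-2317*(-2876)) = 1/6663692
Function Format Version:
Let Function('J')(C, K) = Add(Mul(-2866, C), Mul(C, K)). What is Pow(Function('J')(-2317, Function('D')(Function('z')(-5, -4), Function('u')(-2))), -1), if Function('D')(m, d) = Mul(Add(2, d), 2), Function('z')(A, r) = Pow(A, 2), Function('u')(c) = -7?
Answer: Rational(1, 6663692) ≈ 1.5007e-7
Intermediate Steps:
Function('D')(m, d) = Add(4, Mul(2, d))
Pow(Function('J')(-2317, Function('D')(Function('z')(-5, -4), Function('u')(-2))), -1) = Pow(Mul(-2317, Add(-2866, Add(4, Mul(2, -7)))), -1) = Pow(Mul(-2317, Add(-2866, Add(4, -14))), -1) = Pow(Mul(-2317, Add(-2866, -10)), -1) = Pow(Mul(-2317, -2876), -1) = Pow(6663692, -1) = Rational(1, 6663692)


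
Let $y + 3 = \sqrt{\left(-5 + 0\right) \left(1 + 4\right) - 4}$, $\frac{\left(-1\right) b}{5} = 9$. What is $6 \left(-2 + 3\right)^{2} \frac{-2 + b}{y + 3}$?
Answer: $\frac{282 i \sqrt{29}}{29} \approx 52.366 i$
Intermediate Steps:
$b = -45$ ($b = \left(-5\right) 9 = -45$)
$y = -3 + i \sqrt{29}$ ($y = -3 + \sqrt{\left(-5 + 0\right) \left(1 + 4\right) - 4} = -3 + \sqrt{\left(-5\right) 5 - 4} = -3 + \sqrt{-25 - 4} = -3 + \sqrt{-29} = -3 + i \sqrt{29} \approx -3.0 + 5.3852 i$)
$6 \left(-2 + 3\right)^{2} \frac{-2 + b}{y + 3} = 6 \left(-2 + 3\right)^{2} \frac{-2 - 45}{\left(-3 + i \sqrt{29}\right) + 3} = 6 \cdot 1^{2} \left(- \frac{47}{i \sqrt{29}}\right) = 6 \cdot 1 \left(- 47 \left(- \frac{i \sqrt{29}}{29}\right)\right) = 6 \frac{47 i \sqrt{29}}{29} = \frac{282 i \sqrt{29}}{29}$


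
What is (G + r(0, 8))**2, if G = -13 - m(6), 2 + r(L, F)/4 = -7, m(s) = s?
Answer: 3025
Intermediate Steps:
r(L, F) = -36 (r(L, F) = -8 + 4*(-7) = -8 - 28 = -36)
G = -19 (G = -13 - 1*6 = -13 - 6 = -19)
(G + r(0, 8))**2 = (-19 - 36)**2 = (-55)**2 = 3025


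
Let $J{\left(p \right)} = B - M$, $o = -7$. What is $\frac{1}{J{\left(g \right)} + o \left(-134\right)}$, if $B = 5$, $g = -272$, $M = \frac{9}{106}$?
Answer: $\frac{106}{99949} \approx 0.0010605$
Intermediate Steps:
$M = \frac{9}{106}$ ($M = 9 \cdot \frac{1}{106} = \frac{9}{106} \approx 0.084906$)
$J{\left(p \right)} = \frac{521}{106}$ ($J{\left(p \right)} = 5 - \frac{9}{106} = \frac{521}{106}$)
$\frac{1}{J{\left(g \right)} + o \left(-134\right)} = \frac{1}{\frac{521}{106} - -938} = \frac{1}{\frac{521}{106} + 938} = \frac{1}{\frac{99949}{106}} = \frac{106}{99949}$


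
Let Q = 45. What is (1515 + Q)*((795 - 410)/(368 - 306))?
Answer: 300300/31 ≈ 9687.1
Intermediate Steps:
(1515 + Q)*((795 - 410)/(368 - 306)) = (1515 + 45)*((795 - 410)/(368 - 306)) = 1560*(385/62) = 300300/31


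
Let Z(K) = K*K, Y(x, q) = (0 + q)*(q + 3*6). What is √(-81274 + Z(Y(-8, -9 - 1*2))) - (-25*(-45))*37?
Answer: -41625 + I*√75345 ≈ -41625.0 + 274.49*I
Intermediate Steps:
Y(x, q) = q*(18 + q) (Y(x, q) = q*(q + 18) = q*(18 + q))
Z(K) = K²
√(-81274 + Z(Y(-8, -9 - 1*2))) - (-25*(-45))*37 = √(-81274 + ((-9 - 1*2)*(18 + (-9 - 1*2)))²) - (-25*(-45))*37 = √(-81274 + ((-9 - 2)*(18 + (-9 - 2)))²) - 1125*37 = √(-81274 + (-11*(18 - 11))²) - 1*41625 = √(-81274 + (-11*7)²) - 41625 = √(-81274 + (-77)²) - 41625 = √(-81274 + 5929) - 41625 = √(-75345) - 41625 = I*√75345 - 41625 = -41625 + I*√75345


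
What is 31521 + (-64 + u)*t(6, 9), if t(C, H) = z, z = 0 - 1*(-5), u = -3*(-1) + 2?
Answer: 31226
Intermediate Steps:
u = 5 (u = 3 + 2 = 5)
z = 5 (z = 0 + 5 = 5)
t(C, H) = 5
31521 + (-64 + u)*t(6, 9) = 31521 + (-64 + 5)*5 = 31521 - 59*5 = 31521 - 295 = 31226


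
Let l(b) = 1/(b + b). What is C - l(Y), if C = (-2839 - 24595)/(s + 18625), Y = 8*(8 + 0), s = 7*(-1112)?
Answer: -3522393/1387648 ≈ -2.5384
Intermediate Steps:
s = -7784
Y = 64 (Y = 8*8 = 64)
C = -27434/10841 (C = (-2839 - 24595)/(-7784 + 18625) = -27434/10841 ≈ -2.5306)
l(b) = 1/(2*b)
C - l(Y) = -27434/10841 - 1/(2*64) = -27434/10841 - 1*1/128 = -27434/10841 - 1/128 = -3522393/1387648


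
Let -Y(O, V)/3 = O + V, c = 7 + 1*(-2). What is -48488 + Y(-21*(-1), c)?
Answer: -48566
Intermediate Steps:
c = 5 (c = 7 - 2 = 5)
Y(O, V) = -3*O - 3*V (Y(O, V) = -3*(O + V) = -3*O - 3*V)
-48488 + Y(-21*(-1), c) = -48488 + (-(-63)*(-1) - 3*5) = -48488 + (-3*21 - 15) = -48488 + (-63 - 15) = -48488 - 78 = -48566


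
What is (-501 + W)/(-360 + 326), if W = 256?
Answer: 245/34 ≈ 7.2059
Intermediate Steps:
(-501 + W)/(-360 + 326) = (-501 + 256)/(-360 + 326) = -245/(-34) = -245*(-1/34) = 245/34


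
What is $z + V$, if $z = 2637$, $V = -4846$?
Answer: $-2209$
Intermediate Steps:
$z + V = 2637 - 4846 = -2209$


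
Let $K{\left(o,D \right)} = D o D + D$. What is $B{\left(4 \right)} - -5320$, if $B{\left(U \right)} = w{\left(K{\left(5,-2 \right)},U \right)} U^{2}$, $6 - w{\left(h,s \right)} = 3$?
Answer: $5368$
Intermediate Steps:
$K{\left(o,D \right)} = D + o D^{2}$ ($K{\left(o,D \right)} = o D^{2} + D = D + o D^{2}$)
$w{\left(h,s \right)} = 3$ ($w{\left(h,s \right)} = 6 - 3 = 3$)
$B{\left(U \right)} = 3 U^{2}$
$B{\left(4 \right)} - -5320 = 3 \cdot 4^{2} - -5320 = 3 \cdot 16 + 5320 = 48 + 5320 = 5368$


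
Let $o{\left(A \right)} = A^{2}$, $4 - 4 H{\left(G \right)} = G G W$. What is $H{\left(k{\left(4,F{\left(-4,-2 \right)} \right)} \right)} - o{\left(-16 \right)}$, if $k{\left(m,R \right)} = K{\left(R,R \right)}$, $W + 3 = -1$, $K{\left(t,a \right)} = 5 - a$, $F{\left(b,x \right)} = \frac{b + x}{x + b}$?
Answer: $-239$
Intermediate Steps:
$F{\left(b,x \right)} = 1$ ($F{\left(b,x \right)} = \frac{b + x}{b + x} = 1$)
$W = -4$ ($W = -3 - 1 = -4$)
$k{\left(m,R \right)} = 5 - R$
$H{\left(G \right)} = 1 + G^{2}$ ($H{\left(G \right)} = 1 - \frac{G G \left(-4\right)}{4} = 1 - \frac{G^{2} \left(-4\right)}{4} = 1 - \frac{\left(-4\right) G^{2}}{4} = 1 + G^{2}$)
$H{\left(k{\left(4,F{\left(-4,-2 \right)} \right)} \right)} - o{\left(-16 \right)} = \left(1 + \left(5 - 1\right)^{2}\right) - \left(-16\right)^{2} = \left(1 + \left(5 - 1\right)^{2}\right) - 256 = \left(1 + 4^{2}\right) - 256 = \left(1 + 16\right) - 256 = 17 - 256 = -239$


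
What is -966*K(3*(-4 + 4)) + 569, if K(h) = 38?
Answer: -36139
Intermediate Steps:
-966*K(3*(-4 + 4)) + 569 = -966*38 + 569 = -36708 + 569 = -36139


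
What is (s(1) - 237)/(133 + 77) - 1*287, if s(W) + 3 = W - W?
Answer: -2017/7 ≈ -288.14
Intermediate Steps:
s(W) = -3 (s(W) = -3 + (W - W) = -3 + 0 = -3)
(s(1) - 237)/(133 + 77) - 1*287 = (-3 - 237)/(133 + 77) - 1*287 = -240/210 - 287 = -240*1/210 - 287 = -8/7 - 287 = -2017/7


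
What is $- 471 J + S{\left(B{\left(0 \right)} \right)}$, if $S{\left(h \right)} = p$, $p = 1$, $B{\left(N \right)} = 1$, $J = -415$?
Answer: $195466$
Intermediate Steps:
$S{\left(h \right)} = 1$
$- 471 J + S{\left(B{\left(0 \right)} \right)} = \left(-471\right) \left(-415\right) + 1 = 195465 + 1 = 195466$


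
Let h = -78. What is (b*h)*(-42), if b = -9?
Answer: -29484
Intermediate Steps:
(b*h)*(-42) = -9*(-78)*(-42) = 702*(-42) = -29484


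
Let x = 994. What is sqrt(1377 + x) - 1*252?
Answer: -252 + sqrt(2371) ≈ -203.31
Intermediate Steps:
sqrt(1377 + x) - 1*252 = sqrt(1377 + 994) - 1*252 = sqrt(2371) - 252 = -252 + sqrt(2371)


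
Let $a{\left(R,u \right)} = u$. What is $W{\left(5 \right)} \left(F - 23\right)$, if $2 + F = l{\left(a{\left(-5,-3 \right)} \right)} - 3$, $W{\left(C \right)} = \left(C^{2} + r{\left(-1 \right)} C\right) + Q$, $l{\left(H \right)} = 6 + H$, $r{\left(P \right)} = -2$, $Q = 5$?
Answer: $-500$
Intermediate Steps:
$W{\left(C \right)} = 5 + C^{2} - 2 C$ ($W{\left(C \right)} = \left(C^{2} - 2 C\right) + 5 = 5 + C^{2} - 2 C$)
$F = -2$ ($F = -2 + \left(\left(6 - 3\right) - 3\right) = -2 + \left(3 - 3\right) = -2 + 0 = -2$)
$W{\left(5 \right)} \left(F - 23\right) = \left(5 + 5^{2} - 10\right) \left(-2 - 23\right) = \left(5 + 25 - 10\right) \left(-25\right) = 20 \left(-25\right) = -500$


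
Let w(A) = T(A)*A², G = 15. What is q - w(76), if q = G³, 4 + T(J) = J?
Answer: -412497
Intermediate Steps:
T(J) = -4 + J
w(A) = A²*(-4 + A) (w(A) = (-4 + A)*A² = A²*(-4 + A))
q = 3375 (q = 15³ = 3375)
q - w(76) = 3375 - 76²*(-4 + 76) = 3375 - 5776*72 = 3375 - 1*415872 = 3375 - 415872 = -412497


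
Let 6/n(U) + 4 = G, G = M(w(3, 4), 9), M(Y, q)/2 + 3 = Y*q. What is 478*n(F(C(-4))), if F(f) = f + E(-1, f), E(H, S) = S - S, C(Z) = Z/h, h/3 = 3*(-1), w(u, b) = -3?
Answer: -717/16 ≈ -44.813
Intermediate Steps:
h = -9 (h = 3*(3*(-1)) = 3*(-3) = -9)
M(Y, q) = -6 + 2*Y*q (M(Y, q) = -6 + 2*(Y*q) = -6 + 2*Y*q)
C(Z) = -Z/9 (C(Z) = Z/(-9) = Z*(-⅑) = -Z/9)
G = -60 (G = -6 + 2*(-3)*9 = -6 - 54 = -60)
E(H, S) = 0
F(f) = f (F(f) = f + 0 = f)
n(U) = -3/32 (n(U) = 6/(-4 - 60) = 6/(-64) = 6*(-1/64) = -3/32)
478*n(F(C(-4))) = 478*(-3/32) = -717/16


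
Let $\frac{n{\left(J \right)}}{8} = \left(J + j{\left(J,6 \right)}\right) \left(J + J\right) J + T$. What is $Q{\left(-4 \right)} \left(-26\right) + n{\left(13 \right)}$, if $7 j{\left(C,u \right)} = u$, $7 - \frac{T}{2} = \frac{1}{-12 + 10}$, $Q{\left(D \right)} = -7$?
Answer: $\frac{264402}{7} \approx 37772.0$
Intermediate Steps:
$T = 15$ ($T = 14 - \frac{2}{-12 + 10} = 14 - \frac{2}{-2} = 14 - -1 = 14 + 1 = 15$)
$j{\left(C,u \right)} = \frac{u}{7}$
$n{\left(J \right)} = 120 + 16 J^{2} \left(\frac{6}{7} + J\right)$ ($n{\left(J \right)} = 8 \left(\left(J + \frac{1}{7} \cdot 6\right) \left(J + J\right) J + 15\right) = 8 \left(\left(J + \frac{6}{7}\right) 2 J J + 15\right) = 8 \left(\left(\frac{6}{7} + J\right) 2 J J + 15\right) = 8 \left(2 J \left(\frac{6}{7} + J\right) J + 15\right) = 8 \left(2 J^{2} \left(\frac{6}{7} + J\right) + 15\right) = 8 \left(15 + 2 J^{2} \left(\frac{6}{7} + J\right)\right) = 120 + 16 J^{2} \left(\frac{6}{7} + J\right)$)
$Q{\left(-4 \right)} \left(-26\right) + n{\left(13 \right)} = \left(-7\right) \left(-26\right) + \left(120 + 16 \cdot 13^{3} + \frac{96 \cdot 13^{2}}{7}\right) = 182 + \left(120 + 16 \cdot 2197 + \frac{96}{7} \cdot 169\right) = 182 + \left(120 + 35152 + \frac{16224}{7}\right) = 182 + \frac{263128}{7} = \frac{264402}{7}$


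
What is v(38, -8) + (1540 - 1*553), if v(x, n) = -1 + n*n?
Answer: 1050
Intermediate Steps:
v(x, n) = -1 + n²
v(38, -8) + (1540 - 1*553) = (-1 + (-8)²) + (1540 - 1*553) = (-1 + 64) + (1540 - 553) = 63 + 987 = 1050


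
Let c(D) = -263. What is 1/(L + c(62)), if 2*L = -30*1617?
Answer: -1/24518 ≈ -4.0786e-5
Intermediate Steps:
L = -24255 (L = (-30*1617)/2 = (1/2)*(-48510) = -24255)
1/(L + c(62)) = 1/(-24255 - 263) = 1/(-24518) = -1/24518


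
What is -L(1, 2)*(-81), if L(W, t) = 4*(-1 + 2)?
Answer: 324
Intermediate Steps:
L(W, t) = 4 (L(W, t) = 4*1 = 4)
-L(1, 2)*(-81) = -4*(-81) = -1*(-324) = 324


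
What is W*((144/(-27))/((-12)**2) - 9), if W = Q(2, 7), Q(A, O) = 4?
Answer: -976/27 ≈ -36.148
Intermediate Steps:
W = 4
W*((144/(-27))/((-12)**2) - 9) = 4*((144/(-27))/((-12)**2) - 9) = 4*((144*(-1/27))/144 - 9) = 4*(-16/3*1/144 - 9) = 4*(-1/27 - 9) = 4*(-244/27) = -976/27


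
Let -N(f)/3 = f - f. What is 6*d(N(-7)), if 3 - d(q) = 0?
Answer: 18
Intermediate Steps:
N(f) = 0 (N(f) = -3*(f - f) = -3*0 = 0)
d(q) = 3 (d(q) = 3 - 1*0 = 3 + 0 = 3)
6*d(N(-7)) = 6*3 = 18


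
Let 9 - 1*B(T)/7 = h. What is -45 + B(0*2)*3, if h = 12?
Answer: -108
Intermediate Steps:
B(T) = -21 (B(T) = 63 - 7*12 = 63 - 84 = -21)
-45 + B(0*2)*3 = -45 - 21*3 = -45 - 63 = -108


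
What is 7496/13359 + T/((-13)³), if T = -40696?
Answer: 560126576/29349723 ≈ 19.085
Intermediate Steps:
7496/13359 + T/((-13)³) = 7496/13359 - 40696/((-13)³) = 7496*(1/13359) - 40696/(-2197) = 7496/13359 - 40696*(-1/2197) = 7496/13359 + 40696/2197 = 560126576/29349723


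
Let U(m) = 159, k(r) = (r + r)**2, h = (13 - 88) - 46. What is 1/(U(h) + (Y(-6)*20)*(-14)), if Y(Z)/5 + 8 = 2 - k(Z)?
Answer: 1/210159 ≈ 4.7583e-6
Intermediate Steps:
h = -121 (h = -75 - 46 = -121)
k(r) = 4*r**2 (k(r) = (2*r)**2 = 4*r**2)
Y(Z) = -30 - 20*Z**2 (Y(Z) = -40 + 5*(2 - 4*Z**2) = -40 + (10 - 20*Z**2) = -30 - 20*Z**2)
1/(U(h) + (Y(-6)*20)*(-14)) = 1/(159 + ((-30 - 20*(-6)**2)*20)*(-14)) = 1/(159 + ((-30 - 20*36)*20)*(-14)) = 1/(159 + ((-30 - 720)*20)*(-14)) = 1/(159 - 750*20*(-14)) = 1/(159 - 15000*(-14)) = 1/(159 + 210000) = 1/210159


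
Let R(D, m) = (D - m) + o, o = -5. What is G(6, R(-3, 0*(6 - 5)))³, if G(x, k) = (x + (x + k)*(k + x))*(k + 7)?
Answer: -1000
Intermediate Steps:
R(D, m) = -5 + D - m (R(D, m) = (D - m) - 5 = -5 + D - m)
G(x, k) = (7 + k)*(x + (k + x)²) (G(x, k) = (x + (k + x)*(k + x))*(7 + k) = (x + (k + x)²)*(7 + k) = (7 + k)*(x + (k + x)²))
G(6, R(-3, 0*(6 - 5)))³ = (7*6 + 7*((-5 - 3 - 0*(6 - 5)) + 6)² + (-5 - 3 - 0*(6 - 5))*6 + (-5 - 3 - 0*(6 - 5))*((-5 - 3 - 0*(6 - 5)) + 6)²)³ = (42 + 7*((-5 - 3 - 0) + 6)² + (-5 - 3 - 0)*6 + (-5 - 3 - 0)*((-5 - 3 - 0) + 6)²)³ = (42 + 7*((-5 - 3 - 1*0) + 6)² + (-5 - 3 - 1*0)*6 + (-5 - 3 - 1*0)*((-5 - 3 - 1*0) + 6)²)³ = (42 + 7*((-5 - 3 + 0) + 6)² + (-5 - 3 + 0)*6 + (-5 - 3 + 0)*((-5 - 3 + 0) + 6)²)³ = (42 + 7*(-8 + 6)² - 8*6 - 8*(-8 + 6)²)³ = (42 + 7*(-2)² - 48 - 8*(-2)²)³ = (42 + 7*4 - 48 - 8*4)³ = (42 + 28 - 48 - 32)³ = (-10)³ = -1000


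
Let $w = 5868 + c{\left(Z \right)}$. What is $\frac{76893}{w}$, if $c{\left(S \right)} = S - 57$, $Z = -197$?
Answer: $\frac{76893}{5614} \approx 13.697$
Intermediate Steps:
$c{\left(S \right)} = -57 + S$
$w = 5614$ ($w = 5868 - 254 = 5614$)
$\frac{76893}{w} = \frac{76893}{5614}$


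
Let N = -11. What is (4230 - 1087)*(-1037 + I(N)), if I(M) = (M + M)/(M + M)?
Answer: -3256148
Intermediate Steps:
I(M) = 1 (I(M) = (2*M)/((2*M)) = (2*M)*(1/(2*M)) = 1)
(4230 - 1087)*(-1037 + I(N)) = (4230 - 1087)*(-1037 + 1) = 3143*(-1036) = -3256148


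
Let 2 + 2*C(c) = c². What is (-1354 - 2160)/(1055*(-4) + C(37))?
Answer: 7028/7073 ≈ 0.99364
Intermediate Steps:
C(c) = -1 + c²/2
(-1354 - 2160)/(1055*(-4) + C(37)) = (-1354 - 2160)/(1055*(-4) + (-1 + (½)*37²)) = -3514/(-4220 + (-1 + (½)*1369)) = -3514/(-4220 + (-1 + 1369/2)) = -3514/(-4220 + 1367/2) = -3514/(-7073/2) = -3514*(-2/7073) = 7028/7073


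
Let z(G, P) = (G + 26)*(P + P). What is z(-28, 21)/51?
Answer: -28/17 ≈ -1.6471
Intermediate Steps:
z(G, P) = 2*P*(26 + G) (z(G, P) = (26 + G)*(2*P) = 2*P*(26 + G))
z(-28, 21)/51 = (2*21*(26 - 28))/51 = (2*21*(-2))/51 = (1/51)*(-84) = -28/17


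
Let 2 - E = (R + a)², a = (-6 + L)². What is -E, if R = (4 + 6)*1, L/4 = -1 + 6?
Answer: 42434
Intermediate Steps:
L = 20 (L = 4*(-1 + 6) = 4*5 = 20)
a = 196 (a = (-6 + 20)² = 14² = 196)
R = 10 (R = 10*1 = 10)
E = -42434 (E = 2 - (10 + 196)² = 2 - 1*206² = 2 - 1*42436 = 2 - 42436 = -42434)
-E = -1*(-42434) = 42434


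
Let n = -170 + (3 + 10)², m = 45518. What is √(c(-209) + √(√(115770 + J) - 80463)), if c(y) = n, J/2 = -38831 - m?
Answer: √(-1 + √(-80463 + 8*I*√827)) ≈ 11.897 + 11.922*I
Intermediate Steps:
J = -168698 (J = 2*(-38831 - 1*45518) = 2*(-38831 - 45518) = 2*(-84349) = -168698)
n = -1 (n = -170 + 13² = -170 + 169 = -1)
c(y) = -1
√(c(-209) + √(√(115770 + J) - 80463)) = √(-1 + √(√(115770 - 168698) - 80463)) = √(-1 + √(√(-52928) - 80463)) = √(-1 + √(8*I*√827 - 80463)) = √(-1 + √(-80463 + 8*I*√827))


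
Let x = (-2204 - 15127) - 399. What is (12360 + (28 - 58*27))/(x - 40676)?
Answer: -5411/29203 ≈ -0.18529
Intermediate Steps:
x = -17730 (x = -17331 - 399 = -17730)
(12360 + (28 - 58*27))/(x - 40676) = (12360 + (28 - 58*27))/(-17730 - 40676) = (12360 + (28 - 1566))/(-58406) = (12360 - 1538)*(-1/58406) = 10822*(-1/58406) = -5411/29203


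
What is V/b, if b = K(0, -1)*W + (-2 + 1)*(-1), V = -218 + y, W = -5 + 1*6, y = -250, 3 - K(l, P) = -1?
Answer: -468/5 ≈ -93.600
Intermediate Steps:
K(l, P) = 4 (K(l, P) = 3 - 1*(-1) = 3 + 1 = 4)
W = 1 (W = -5 + 6 = 1)
V = -468 (V = -218 - 250 = -468)
b = 5 (b = 4*1 + (-2 + 1)*(-1) = 4 - 1*(-1) = 4 + 1 = 5)
V/b = -468/5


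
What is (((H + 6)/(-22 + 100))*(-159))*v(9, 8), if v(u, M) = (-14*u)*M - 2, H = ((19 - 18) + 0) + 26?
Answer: 883245/13 ≈ 67942.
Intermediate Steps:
H = 27 (H = (1 + 0) + 26 = 1 + 26 = 27)
v(u, M) = -2 - 14*M*u (v(u, M) = -14*M*u - 2 = -2 - 14*M*u)
(((H + 6)/(-22 + 100))*(-159))*v(9, 8) = (((27 + 6)/(-22 + 100))*(-159))*(-2 - 14*8*9) = ((33/78)*(-159))*(-2 - 1008) = ((33*(1/78))*(-159))*(-1010) = ((11/26)*(-159))*(-1010) = -1749/26*(-1010) = 883245/13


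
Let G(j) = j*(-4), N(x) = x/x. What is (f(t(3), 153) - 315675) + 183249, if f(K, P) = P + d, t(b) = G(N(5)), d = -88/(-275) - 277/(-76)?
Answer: -251311167/1900 ≈ -1.3227e+5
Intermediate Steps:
N(x) = 1
d = 7533/1900 (d = -88*(-1/275) - 277*(-1/76) = 8/25 + 277/76 = 7533/1900 ≈ 3.9647)
G(j) = -4*j
t(b) = -4 (t(b) = -4*1 = -4)
f(K, P) = 7533/1900 + P (f(K, P) = P + 7533/1900 = 7533/1900 + P)
(f(t(3), 153) - 315675) + 183249 = ((7533/1900 + 153) - 315675) + 183249 = (298233/1900 - 315675) + 183249 = -599484267/1900 + 183249 = -251311167/1900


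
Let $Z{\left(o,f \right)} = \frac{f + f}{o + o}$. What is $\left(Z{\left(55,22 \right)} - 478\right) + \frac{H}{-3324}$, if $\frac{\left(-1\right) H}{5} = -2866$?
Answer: $- \frac{4004681}{8310} \approx -481.91$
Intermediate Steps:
$H = 14330$ ($H = \left(-5\right) \left(-2866\right) = 14330$)
$Z{\left(o,f \right)} = \frac{f}{o}$ ($Z{\left(o,f \right)} = \frac{2 f}{2 o} = 2 f \frac{1}{2 o} = \frac{f}{o}$)
$\left(Z{\left(55,22 \right)} - 478\right) + \frac{H}{-3324} = \left(\frac{22}{55} - 478\right) + \frac{14330}{-3324} = \left(22 \cdot \frac{1}{55} - 478\right) + 14330 \left(- \frac{1}{3324}\right) = \left(\frac{2}{5} - 478\right) - \frac{7165}{1662} = - \frac{2388}{5} - \frac{7165}{1662} = - \frac{4004681}{8310}$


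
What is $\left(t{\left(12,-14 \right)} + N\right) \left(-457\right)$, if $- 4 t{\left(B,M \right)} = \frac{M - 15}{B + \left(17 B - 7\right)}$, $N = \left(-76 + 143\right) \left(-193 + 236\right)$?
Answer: $- \frac{1100705065}{836} \approx -1.3166 \cdot 10^{6}$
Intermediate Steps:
$N = 2881$ ($N = 67 \cdot 43 = 2881$)
$t{\left(B,M \right)} = - \frac{-15 + M}{4 \left(-7 + 18 B\right)}$ ($t{\left(B,M \right)} = - \frac{\left(M - 15\right) \frac{1}{B + \left(17 B - 7\right)}}{4} = - \frac{\left(-15 + M\right) \frac{1}{B + \left(-7 + 17 B\right)}}{4} = - \frac{\left(-15 + M\right) \frac{1}{-7 + 18 B}}{4} = - \frac{\frac{1}{-7 + 18 B} \left(-15 + M\right)}{4} = - \frac{-15 + M}{4 \left(-7 + 18 B\right)}$)
$\left(t{\left(12,-14 \right)} + N\right) \left(-457\right) = \left(\frac{15 - -14}{4 \left(-7 + 18 \cdot 12\right)} + 2881\right) \left(-457\right) = \left(\frac{15 + 14}{4 \left(-7 + 216\right)} + 2881\right) \left(-457\right) = \left(\frac{1}{4} \cdot \frac{1}{209} \cdot 29 + 2881\right) \left(-457\right) = \left(\frac{29}{836} + 2881\right) \left(-457\right) = \frac{2408545}{836} \left(-457\right) = - \frac{1100705065}{836}$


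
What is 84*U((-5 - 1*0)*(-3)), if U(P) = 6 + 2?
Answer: 672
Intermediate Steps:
U(P) = 8
84*U((-5 - 1*0)*(-3)) = 84*8 = 672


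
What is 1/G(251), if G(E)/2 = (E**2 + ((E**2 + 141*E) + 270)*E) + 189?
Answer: 1/49654704 ≈ 2.0139e-8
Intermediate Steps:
G(E) = 378 + 2*E**2 + 2*E*(270 + E**2 + 141*E) (G(E) = 2*((E**2 + ((E**2 + 141*E) + 270)*E) + 189) = 2*((E**2 + (270 + E**2 + 141*E)*E) + 189) = 2*((E**2 + E*(270 + E**2 + 141*E)) + 189) = 2*(189 + E**2 + E*(270 + E**2 + 141*E)) = 378 + 2*E**2 + 2*E*(270 + E**2 + 141*E))
1/G(251) = 1/(378 + 2*251**3 + 284*251**2 + 540*251) = 1/(378 + 2*15813251 + 284*63001 + 135540) = 1/(378 + 31626502 + 17892284 + 135540) = 1/49654704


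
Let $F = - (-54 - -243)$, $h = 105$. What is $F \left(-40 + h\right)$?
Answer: $-12285$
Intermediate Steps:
$F = -189$ ($F = - (-54 + 243) = \left(-1\right) 189 = -189$)
$F \left(-40 + h\right) = - 189 \left(-40 + 105\right) = \left(-189\right) 65 = -12285$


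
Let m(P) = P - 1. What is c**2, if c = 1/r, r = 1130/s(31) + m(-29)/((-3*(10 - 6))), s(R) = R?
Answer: 3844/5832225 ≈ 0.00065910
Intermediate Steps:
m(P) = -1 + P
r = 2415/62 (r = 1130/31 + (-1 - 29)/((-3*(10 - 6))) = 1130*(1/31) - 30/((-3*4)) = 1130/31 - 30/(-12) = 1130/31 - 30*(-1/12) = 1130/31 + 5/2 = 2415/62 ≈ 38.952)
c = 62/2415 (c = 1/(2415/62) = 62/2415 ≈ 0.025673)
c**2 = (62/2415)**2 = 3844/5832225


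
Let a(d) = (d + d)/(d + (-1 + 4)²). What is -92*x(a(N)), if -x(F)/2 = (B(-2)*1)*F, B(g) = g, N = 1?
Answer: -368/5 ≈ -73.600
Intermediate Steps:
a(d) = 2*d/(9 + d) (a(d) = (2*d)/(d + 3²) = (2*d)/(d + 9) = (2*d)/(9 + d) = 2*d/(9 + d))
x(F) = 4*F (x(F) = -2*(-2*1)*F = -(-4)*F = 4*F)
-92*x(a(N)) = -368*2*1/(9 + 1) = -368*2*1/10 = -368*2*1*(⅒) = -368/5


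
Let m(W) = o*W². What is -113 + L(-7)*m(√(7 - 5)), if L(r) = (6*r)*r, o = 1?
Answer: 475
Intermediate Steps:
L(r) = 6*r²
m(W) = W² (m(W) = 1*W² = W²)
-113 + L(-7)*m(√(7 - 5)) = -113 + (6*(-7)²)*(√(7 - 5))² = -113 + (6*49)*(√2)² = -113 + 294*2 = -113 + 588 = 475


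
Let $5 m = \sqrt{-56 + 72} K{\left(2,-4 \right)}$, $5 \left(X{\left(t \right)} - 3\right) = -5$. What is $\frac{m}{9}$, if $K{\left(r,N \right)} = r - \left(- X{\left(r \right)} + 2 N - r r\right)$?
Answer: $\frac{64}{45} \approx 1.4222$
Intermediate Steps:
$X{\left(t \right)} = 2$ ($X{\left(t \right)} = 3 + \frac{1}{5} \left(-5\right) = 3 - 1 = 2$)
$K{\left(r,N \right)} = 2 + r + r^{2} - 2 N$ ($K{\left(r,N \right)} = r - \left(-2 + 2 N - r r\right) = r - \left(-2 - r^{2} + 2 N\right) = r + \left(2 + r^{2} - 2 N\right) = 2 + r + r^{2} - 2 N$)
$m = \frac{64}{5}$ ($m = \frac{\sqrt{-56 + 72} \left(2 + 2 + 2^{2} - -8\right)}{5} = \frac{\sqrt{16} \left(2 + 2 + 4 + 8\right)}{5} = \frac{4 \cdot 16}{5} = \frac{1}{5} \cdot 64 = \frac{64}{5} \approx 12.8$)
$\frac{m}{9} = \frac{1}{9} \cdot \frac{64}{5} = \frac{64}{45}$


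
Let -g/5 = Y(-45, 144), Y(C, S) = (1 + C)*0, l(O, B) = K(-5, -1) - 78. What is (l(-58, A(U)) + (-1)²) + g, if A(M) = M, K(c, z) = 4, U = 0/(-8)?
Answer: -73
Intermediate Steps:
U = 0 (U = 0*(-⅛) = 0)
l(O, B) = -74 (l(O, B) = 4 - 78 = -74)
Y(C, S) = 0
g = 0 (g = -5*0 = 0)
(l(-58, A(U)) + (-1)²) + g = (-74 + (-1)²) + 0 = (-74 + 1) + 0 = -73 + 0 = -73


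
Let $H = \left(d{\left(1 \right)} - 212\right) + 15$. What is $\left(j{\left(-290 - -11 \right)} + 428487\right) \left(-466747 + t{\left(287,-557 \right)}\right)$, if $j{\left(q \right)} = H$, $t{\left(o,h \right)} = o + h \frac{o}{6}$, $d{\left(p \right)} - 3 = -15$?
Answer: $- \frac{633555714041}{3} \approx -2.1119 \cdot 10^{11}$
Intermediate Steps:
$d{\left(p \right)} = -12$ ($d{\left(p \right)} = 3 - 15 = -12$)
$H = -209$ ($H = \left(-12 - 212\right) + 15 = -224 + 15 = -209$)
$t{\left(o,h \right)} = o + \frac{h o}{6}$ ($t{\left(o,h \right)} = o + h o \frac{1}{6} = o + h \frac{o}{6} = o + \frac{h o}{6}$)
$j{\left(q \right)} = -209$
$\left(j{\left(-290 - -11 \right)} + 428487\right) \left(-466747 + t{\left(287,-557 \right)}\right) = \left(-209 + 428487\right) \left(-466747 + \frac{1}{6} \cdot 287 \left(6 - 557\right)\right) = 428278 \left(-466747 + \frac{1}{6} \cdot 287 \left(-551\right)\right) = 428278 \left(-466747 - \frac{158137}{6}\right) = 428278 \left(- \frac{2958619}{6}\right) = - \frac{633555714041}{3}$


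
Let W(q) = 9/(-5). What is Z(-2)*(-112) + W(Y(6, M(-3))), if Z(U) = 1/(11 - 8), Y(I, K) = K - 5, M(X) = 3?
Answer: -587/15 ≈ -39.133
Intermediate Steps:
Y(I, K) = -5 + K
Z(U) = ⅓ (Z(U) = 1/3 = ⅓)
W(q) = -9/5 (W(q) = 9*(-⅕) = -9/5)
Z(-2)*(-112) + W(Y(6, M(-3))) = (⅓)*(-112) - 9/5 = -112/3 - 9/5 = -587/15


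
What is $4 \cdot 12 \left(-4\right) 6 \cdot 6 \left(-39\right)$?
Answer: $269568$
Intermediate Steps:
$4 \cdot 12 \left(-4\right) 6 \cdot 6 \left(-39\right) = 48 \left(\left(-24\right) 6\right) \left(-39\right) = 48 \left(-144\right) \left(-39\right) = \left(-6912\right) \left(-39\right) = 269568$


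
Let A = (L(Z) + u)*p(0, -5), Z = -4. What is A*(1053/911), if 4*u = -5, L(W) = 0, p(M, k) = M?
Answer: 0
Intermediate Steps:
u = -5/4 (u = (¼)*(-5) = -5/4 ≈ -1.2500)
A = 0 (A = (0 - 5/4)*0 = -5/4*0 = 0)
A*(1053/911) = 0*(1053/911) = 0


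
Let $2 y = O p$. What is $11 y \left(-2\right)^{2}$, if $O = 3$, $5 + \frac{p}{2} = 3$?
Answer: $-264$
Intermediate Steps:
$p = -4$ ($p = -10 + 2 \cdot 3 = -10 + 6 = -4$)
$y = -6$ ($y = \frac{3 \left(-4\right)}{2} = \frac{1}{2} \left(-12\right) = -6$)
$11 y \left(-2\right)^{2} = 11 \left(-6\right) \left(-2\right)^{2} = \left(-66\right) 4 = -264$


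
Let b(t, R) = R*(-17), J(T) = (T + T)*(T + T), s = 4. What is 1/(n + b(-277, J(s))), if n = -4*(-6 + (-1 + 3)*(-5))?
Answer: -1/1024 ≈ -0.00097656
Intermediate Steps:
J(T) = 4*T**2 (J(T) = (2*T)*(2*T) = 4*T**2)
b(t, R) = -17*R
n = 64 (n = -4*(-6 + 2*(-5)) = -4*(-6 - 10) = -4*(-16) = 64)
1/(n + b(-277, J(s))) = 1/(64 - 68*4**2) = 1/(64 - 68*16) = 1/(64 - 17*64) = 1/(64 - 1088) = 1/(-1024) = -1/1024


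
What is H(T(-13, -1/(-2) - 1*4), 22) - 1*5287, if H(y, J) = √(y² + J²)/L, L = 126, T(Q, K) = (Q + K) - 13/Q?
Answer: -5287 + √2897/252 ≈ -5286.8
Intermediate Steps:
T(Q, K) = K + Q - 13/Q (T(Q, K) = (K + Q) - 13/Q = K + Q - 13/Q)
H(y, J) = √(J² + y²)/126 (H(y, J) = √(y² + J²)/126 = √(J² + y²)*(1/126) = √(J² + y²)/126)
H(T(-13, -1/(-2) - 1*4), 22) - 1*5287 = √(22² + ((-1/(-2) - 1*4) - 13 - 13/(-13))²)/126 - 1*5287 = √(484 + ((-1*(-½) - 4) - 13 - 13*(-1/13))²)/126 - 5287 = √(484 + ((½ - 4) - 13 + 1)²)/126 - 5287 = √(484 + (-7/2 - 13 + 1)²)/126 - 5287 = √(484 + (-31/2)²)/126 - 5287 = √(484 + 961/4)/126 - 5287 = √(2897/4)/126 - 5287 = (√2897/2)/126 - 5287 = √2897/252 - 5287 = -5287 + √2897/252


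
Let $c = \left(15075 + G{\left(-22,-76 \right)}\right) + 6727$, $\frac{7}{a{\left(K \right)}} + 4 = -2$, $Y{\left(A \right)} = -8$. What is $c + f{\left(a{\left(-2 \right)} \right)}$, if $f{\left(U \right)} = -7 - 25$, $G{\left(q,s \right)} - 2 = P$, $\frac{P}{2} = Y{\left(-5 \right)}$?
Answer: $21756$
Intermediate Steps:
$a{\left(K \right)} = - \frac{7}{6}$ ($a{\left(K \right)} = \frac{7}{-4 - 2} = \frac{7}{-6} = 7 \left(- \frac{1}{6}\right) = - \frac{7}{6}$)
$P = -16$ ($P = 2 \left(-8\right) = -16$)
$G{\left(q,s \right)} = -14$ ($G{\left(q,s \right)} = 2 - 16 = -14$)
$f{\left(U \right)} = -32$ ($f{\left(U \right)} = -7 - 25 = -32$)
$c = 21788$ ($c = \left(15075 - 14\right) + 6727 = 15061 + 6727 = 21788$)
$c + f{\left(a{\left(-2 \right)} \right)} = 21788 - 32 = 21756$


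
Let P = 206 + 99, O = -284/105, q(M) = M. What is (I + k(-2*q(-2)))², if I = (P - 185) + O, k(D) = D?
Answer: 162205696/11025 ≈ 14713.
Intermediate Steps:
O = -284/105 (O = -284*1/105 = -284/105 ≈ -2.7048)
P = 305
I = 12316/105 (I = (305 - 185) - 284/105 = 120 - 284/105 = 12316/105 ≈ 117.30)
(I + k(-2*q(-2)))² = (12316/105 - 2*(-2))² = (12316/105 + 4)² = (12736/105)² = 162205696/11025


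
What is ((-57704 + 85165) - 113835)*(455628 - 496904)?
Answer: 3565173224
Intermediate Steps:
((-57704 + 85165) - 113835)*(455628 - 496904) = (27461 - 113835)*(-41276) = -86374*(-41276) = 3565173224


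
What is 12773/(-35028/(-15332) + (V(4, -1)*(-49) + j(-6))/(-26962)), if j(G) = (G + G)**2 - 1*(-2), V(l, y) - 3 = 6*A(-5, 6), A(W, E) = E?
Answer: 1320030104458/242871479 ≈ 5435.1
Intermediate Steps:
V(l, y) = 39 (V(l, y) = 3 + 6*6 = 3 + 36 = 39)
j(G) = 2 + 4*G**2 (j(G) = (2*G)**2 + 2 = 4*G**2 + 2 = 2 + 4*G**2)
12773/(-35028/(-15332) + (V(4, -1)*(-49) + j(-6))/(-26962)) = 12773/(-35028/(-15332) + (39*(-49) + (2 + 4*(-6)**2))/(-26962)) = 12773/(-35028*(-1/15332) + (-1911 + (2 + 4*36))*(-1/26962)) = 12773/(8757/3833 + (-1911 + (2 + 144))*(-1/26962)) = 12773/(8757/3833 + (-1911 + 146)*(-1/26962)) = 12773/(8757/3833 - 1765*(-1/26962)) = 12773/(8757/3833 + 1765/26962) = 12773/(242871479/103345346) = 12773*(103345346/242871479) = 1320030104458/242871479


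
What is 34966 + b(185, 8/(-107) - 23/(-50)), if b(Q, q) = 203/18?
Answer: 629591/18 ≈ 34977.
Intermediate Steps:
b(Q, q) = 203/18 (b(Q, q) = 203*(1/18) = 203/18)
34966 + b(185, 8/(-107) - 23/(-50)) = 34966 + 203/18 = 629591/18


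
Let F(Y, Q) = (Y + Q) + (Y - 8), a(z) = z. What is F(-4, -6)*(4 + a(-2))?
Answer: -44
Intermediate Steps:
F(Y, Q) = -8 + Q + 2*Y (F(Y, Q) = (Q + Y) + (-8 + Y) = -8 + Q + 2*Y)
F(-4, -6)*(4 + a(-2)) = (-8 - 6 + 2*(-4))*(4 - 2) = (-8 - 6 - 8)*2 = -22*2 = -44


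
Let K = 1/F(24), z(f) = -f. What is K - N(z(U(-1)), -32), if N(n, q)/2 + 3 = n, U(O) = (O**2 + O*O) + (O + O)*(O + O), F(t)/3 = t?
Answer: 1297/72 ≈ 18.014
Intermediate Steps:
F(t) = 3*t
U(O) = 6*O**2 (U(O) = (O**2 + O**2) + (2*O)*(2*O) = 2*O**2 + 4*O**2 = 6*O**2)
N(n, q) = -6 + 2*n
K = 1/72 (K = 1/(3*24) = 1/72 ≈ 0.013889)
K - N(z(U(-1)), -32) = 1/72 - (-6 + 2*(-6*(-1)**2)) = 1/72 - (-6 + 2*(-6)) = 1/72 - (-6 - 12) = 1/72 - 1*(-18) = 1/72 + 18 = 1297/72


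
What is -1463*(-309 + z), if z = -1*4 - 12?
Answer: 475475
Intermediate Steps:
z = -16 (z = -4 - 12 = -16)
-1463*(-309 + z) = -1463*(-309 - 16) = -1463*(-325) = 475475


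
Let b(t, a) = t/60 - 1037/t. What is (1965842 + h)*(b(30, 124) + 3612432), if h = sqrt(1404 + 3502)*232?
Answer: 106521053670898/15 + 12571144808*sqrt(4906)/15 ≈ 7.1601e+12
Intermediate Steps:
b(t, a) = -1037/t + t/60 (b(t, a) = t*(1/60) - 1037/t = t/60 - 1037/t = -1037/t + t/60)
h = 232*sqrt(4906) (h = sqrt(4906)*232 = 232*sqrt(4906) ≈ 16250.)
(1965842 + h)*(b(30, 124) + 3612432) = (1965842 + 232*sqrt(4906))*((-1037/30 + (1/60)*30) + 3612432) = (1965842 + 232*sqrt(4906))*((-1037*1/30 + 1/2) + 3612432) = (1965842 + 232*sqrt(4906))*((-1037/30 + 1/2) + 3612432) = (1965842 + 232*sqrt(4906))*(-511/15 + 3612432) = (1965842 + 232*sqrt(4906))*(54185969/15) = 106521053670898/15 + 12571144808*sqrt(4906)/15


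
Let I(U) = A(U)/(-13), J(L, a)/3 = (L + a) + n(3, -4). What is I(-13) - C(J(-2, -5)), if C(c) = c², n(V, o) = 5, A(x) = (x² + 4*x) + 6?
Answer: -591/13 ≈ -45.462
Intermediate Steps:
A(x) = 6 + x² + 4*x
J(L, a) = 15 + 3*L + 3*a (J(L, a) = 3*((L + a) + 5) = 3*(5 + L + a) = 15 + 3*L + 3*a)
I(U) = -6/13 - 4*U/13 - U²/13 (I(U) = (6 + U² + 4*U)/(-13) = (6 + U² + 4*U)*(-1/13) = -6/13 - 4*U/13 - U²/13)
I(-13) - C(J(-2, -5)) = (-6/13 - 4/13*(-13) - 1/13*(-13)²) - (15 + 3*(-2) + 3*(-5))² = (-6/13 + 4 - 1/13*169) - (15 - 6 - 15)² = (-6/13 + 4 - 13) - 1*(-6)² = -123/13 - 1*36 = -123/13 - 36 = -591/13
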